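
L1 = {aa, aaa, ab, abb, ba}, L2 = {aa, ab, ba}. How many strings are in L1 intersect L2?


L1 = {aa, aaa, ab, abb, ba}
L2 = {aa, ab, ba}
Checking each string in L1 against L2:
  'aa': in L2? Yes
  'aaa': in L2? No
  'ab': in L2? Yes
  'abb': in L2? No
  'ba': in L2? Yes
Intersection = {aa, ab, ba}
|L1 ∩ L2| = 3

3


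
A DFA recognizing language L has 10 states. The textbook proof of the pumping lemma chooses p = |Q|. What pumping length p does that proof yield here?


Pumping lemma for regular languages (standard proof):
Take p = |Q|, the number of DFA states.
Any string of length >= |Q| passes through |Q|+1 states while reading its first |Q| symbols,
so by pigeonhole some state repeats, giving the loop that can be pumped.
Here |Q| = 10
Therefore the proof uses p = 10

10


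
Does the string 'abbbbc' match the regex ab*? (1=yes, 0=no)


Pattern: ab*
String: 'abbbbc'
Pattern requires: exactly one 'a' followed by zero or more 'b's
First char is 'a' -> OK
Rest 'bbbbc': all b's? No
Result: 0

0


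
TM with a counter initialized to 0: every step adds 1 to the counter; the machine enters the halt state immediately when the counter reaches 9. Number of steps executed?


Counter starts at 0. Counting sequence:
  Step 1: counter = 1
  Step 2: counter = 2
  Step 3: counter = 3
  Step 4: counter = 4
  Step 5: counter = 5
  Step 6: counter = 6
  ...
  Step 9: counter = 9
Counter reached 9 -> halt
Total steps = 9

9


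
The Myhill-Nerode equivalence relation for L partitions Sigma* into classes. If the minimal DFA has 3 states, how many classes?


Myhill-Nerode theorem:
Number of equivalence classes = number of states in minimal DFA
Minimal DFA states = 3
Therefore equivalence classes = 3

3


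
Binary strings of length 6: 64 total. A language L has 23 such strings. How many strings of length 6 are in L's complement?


Alphabet: {0,1}
String length: 6
Total strings of length 6 = 2^6 = 64
Strings in L = 23
Complement = total - |L|
= 64 - 23
= 41

41


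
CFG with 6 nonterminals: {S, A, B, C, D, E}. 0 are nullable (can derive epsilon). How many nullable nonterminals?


Nonterminals: {S, A, B, C, D, E}
A nonterminal is nullable if it can derive epsilon
Counting nullable nonterminals: 0
Total nullable = 0

0


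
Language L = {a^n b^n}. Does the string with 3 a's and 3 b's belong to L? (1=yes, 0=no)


Language requires equal numbers of a's and b's
PDA pushes for each 'a', pops for each 'b'
Number of a's = 3
Number of b's = 3
3 == 3 -> Accept

1


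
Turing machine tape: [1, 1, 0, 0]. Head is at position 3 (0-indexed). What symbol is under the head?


Tape: [1, 1, 0, 0]
Positions: 0 1 2 3
Values:    1 1 0 0
Head at position 3
tape[3] = 0

0


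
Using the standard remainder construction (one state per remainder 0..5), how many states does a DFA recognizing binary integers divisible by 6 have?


Divisibility by 6 is tracked via the remainder mod 6: 0, 1, ..., 5
The construction assigns one state to each remainder
Number of remainders = 6

6


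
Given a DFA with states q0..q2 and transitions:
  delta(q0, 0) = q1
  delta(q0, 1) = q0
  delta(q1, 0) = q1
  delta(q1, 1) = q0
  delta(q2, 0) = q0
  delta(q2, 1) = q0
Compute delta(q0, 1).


Looking up transition function:
delta(q0, 1) in the table
Row: q0, Column: 1
Result: q0

q0


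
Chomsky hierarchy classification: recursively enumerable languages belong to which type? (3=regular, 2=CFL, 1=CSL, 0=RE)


Chomsky hierarchy levels:
  Type 3: Regular (DFA/NFA/regex)
  Type 2: Context-free (PDA)
  Type 1: Context-sensitive
  Type 0: Recursively enumerable (TM)
'recursively enumerable' corresponds to Type 0

0


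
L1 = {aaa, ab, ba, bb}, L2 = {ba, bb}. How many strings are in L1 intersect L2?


L1 = {aaa, ab, ba, bb}
L2 = {ba, bb}
Checking each string in L1 against L2:
  'aaa': in L2? No
  'ab': in L2? No
  'ba': in L2? Yes
  'bb': in L2? Yes
Intersection = {ba, bb}
|L1 ∩ L2| = 2

2


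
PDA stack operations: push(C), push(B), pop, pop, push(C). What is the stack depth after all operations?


Tracing stack operations:
  push(C) -> stack = [C], depth=1
  push(B) -> stack = [C,B], depth=2
  pop -> removed B, stack = [C], depth=1
  pop -> removed C, stack = [], depth=0
  push(C) -> stack = [C], depth=1
Final depth = 1

1


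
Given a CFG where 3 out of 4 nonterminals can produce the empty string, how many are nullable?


Nonterminals: {S, A, B, C}
A nonterminal is nullable if it can derive epsilon
Counting nullable nonterminals: 3
Total nullable = 3

3


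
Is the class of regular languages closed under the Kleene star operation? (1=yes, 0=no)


Regular languages are closed under:
- Union (DFA product construction)
- Intersection (DFA product construction)
- Complement (swap accept/reject states)
- Concatenation (NFA construction)
- Kleene star (NFA construction)
Kleene star is in this list
Therefore: closed

1


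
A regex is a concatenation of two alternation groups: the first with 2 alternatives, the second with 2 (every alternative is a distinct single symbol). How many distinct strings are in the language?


First group: 2 alternatives
Second group: 2 alternatives
Concatenation: each choice from group 1 pairs with each from group 2
Total = 2 x 2 = 4

4


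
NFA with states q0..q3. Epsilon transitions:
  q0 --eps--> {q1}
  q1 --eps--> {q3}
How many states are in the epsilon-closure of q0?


Starting from q0
Initialize closure = {q0}
Follow epsilon from q0 -> add q1
Follow epsilon from q1 -> add q3
Final closure: {q0, q1, q3}
Size = 3

3


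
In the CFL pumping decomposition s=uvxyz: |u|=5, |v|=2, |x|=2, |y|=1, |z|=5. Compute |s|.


|s| = |u| + |v| + |x| + |y| + |z|
= 5 + 2 + 2 + 1 + 5
= 7 + 2 + 6
= 9 + 6
= 15

15


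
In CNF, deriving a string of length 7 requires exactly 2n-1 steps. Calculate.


Chomsky Normal Form derivation:
String length n = 7
Each step either:
  - Splits a nonterminal into two (n-1 such steps)
  - Converts a nonterminal to terminal (n such steps)
Total = (n-1) + n = 2n - 1
= 2(7) - 1
= 14 - 1
= 13

13


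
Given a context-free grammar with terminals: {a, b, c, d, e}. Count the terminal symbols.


Terminal symbols: a, b, c, d, e
Counting each: a (#1), b (#2), c (#3), d (#4), e (#5)
Total = 5

5


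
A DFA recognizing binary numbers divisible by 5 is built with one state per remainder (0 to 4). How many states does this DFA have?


Divisibility by 5 is tracked via the remainder mod 5: 0, 1, ..., 4
The construction assigns one state to each remainder
Number of remainders = 5

5


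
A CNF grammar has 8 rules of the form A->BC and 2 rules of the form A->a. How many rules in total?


CNF allows two rule forms:
  A -> BC (binary): 8 rules
  A -> a (terminal): 2 rules
Total = 8 + 2 = 10

10


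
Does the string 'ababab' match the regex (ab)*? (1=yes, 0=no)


Pattern: (ab)*
String: 'ababab'
Pattern requires: zero or more repetitions of 'ab'
Pairs: ['ab', 'ab', 'ab']
All pairs are 'ab'? Yes
Result: 1

1


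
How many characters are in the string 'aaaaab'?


String: 'aaaaab'
Counting characters:
  'a' appears 5 time(s)
  'b' appears 1 time(s)
Total length = 5 + 1 = 6

6


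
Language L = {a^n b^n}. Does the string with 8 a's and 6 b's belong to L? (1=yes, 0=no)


Language requires equal numbers of a's and b's
PDA pushes for each 'a', pops for each 'b'
Number of a's = 8
Number of b's = 6
8 != 6 -> Reject

0


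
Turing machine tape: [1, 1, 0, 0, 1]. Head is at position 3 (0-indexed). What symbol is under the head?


Tape: [1, 1, 0, 0, 1]
Positions: 0 1 2 3 4
Values:    1 1 0 0 1
Head at position 3
tape[3] = 0

0


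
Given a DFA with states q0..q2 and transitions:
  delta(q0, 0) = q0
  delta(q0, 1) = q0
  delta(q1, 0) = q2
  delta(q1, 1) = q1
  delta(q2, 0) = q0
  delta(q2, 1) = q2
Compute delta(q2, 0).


Looking up transition function:
delta(q2, 0) in the table
Row: q2, Column: 0
Result: q0

q0


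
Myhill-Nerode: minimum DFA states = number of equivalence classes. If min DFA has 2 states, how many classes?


Myhill-Nerode theorem:
Number of equivalence classes = number of states in minimal DFA
Minimal DFA states = 2
Therefore equivalence classes = 2

2


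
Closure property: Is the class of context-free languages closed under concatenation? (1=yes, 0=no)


CFL closure properties:
  Closed under: union, concatenation, Kleene star
  NOT closed under: intersection, complement
Operation 'concatenation' is in closed list -> Yes (closed)

1


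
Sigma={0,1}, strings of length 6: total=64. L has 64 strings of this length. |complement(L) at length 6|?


Alphabet: {0,1}
String length: 6
Total strings of length 6 = 2^6 = 64
Strings in L = 64
Complement = total - |L|
= 64 - 64
= 0

0


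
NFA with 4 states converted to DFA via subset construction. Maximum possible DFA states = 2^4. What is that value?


NFA has 4 states
Subset construction: each DFA state = subset of NFA states
Maximum subsets = 2^4
2^4 = 16

16


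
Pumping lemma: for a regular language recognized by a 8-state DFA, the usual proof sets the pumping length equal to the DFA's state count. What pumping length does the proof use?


Pumping lemma for regular languages (standard proof):
Take p = |Q|, the number of DFA states.
Any string of length >= |Q| passes through |Q|+1 states while reading its first |Q| symbols,
so by pigeonhole some state repeats, giving the loop that can be pumped.
Here |Q| = 8
Therefore the proof uses p = 8

8


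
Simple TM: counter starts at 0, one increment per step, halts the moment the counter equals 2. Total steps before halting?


Counter starts at 0. Counting sequence:
  Step 1: counter = 1
  Step 2: counter = 2
Counter reached 2 -> halt
Total steps = 2

2


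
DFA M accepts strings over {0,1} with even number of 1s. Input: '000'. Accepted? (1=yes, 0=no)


DFA has 2 states: q_even (start, accept=yes) and q_odd
Processing string '000' character by character:
  Position 0: read '0', 1-count=0 -> q_even (no change)
  Position 1: read '0', 1-count=0 -> q_even (no change)
  Position 2: read '0', 1-count=0 -> q_even (no change)
Final state: q_even, total 1s = 0 (even); the DFA requires an even count -> accept

1


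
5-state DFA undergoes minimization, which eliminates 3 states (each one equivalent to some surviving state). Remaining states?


Original DFA: 5 states
Redundant states removed: 3
Minimized states = original - removed
= 5 - 3
= 2

2


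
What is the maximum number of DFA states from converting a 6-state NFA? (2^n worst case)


NFA has 6 states
Subset construction: each DFA state = subset of NFA states
Maximum subsets = 2^6
2^6 = 64

64


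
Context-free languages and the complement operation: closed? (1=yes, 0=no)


CFL closure properties:
  Closed under: union, concatenation, Kleene star
  NOT closed under: intersection, complement
Operation 'complement' is in not-closed list -> No (not closed)

0


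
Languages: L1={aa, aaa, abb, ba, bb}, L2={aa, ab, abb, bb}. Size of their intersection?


L1 = {aa, aaa, abb, ba, bb}
L2 = {aa, ab, abb, bb}
Checking each string in L1 against L2:
  'aa': in L2? Yes
  'aaa': in L2? No
  'abb': in L2? Yes
  'ba': in L2? No
  'bb': in L2? Yes
Intersection = {aa, abb, bb}
|L1 ∩ L2| = 3

3


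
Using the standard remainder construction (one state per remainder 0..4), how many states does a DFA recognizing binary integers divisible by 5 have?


Divisibility by 5 is tracked via the remainder mod 5: 0, 1, ..., 4
The construction assigns one state to each remainder
Number of remainders = 5

5


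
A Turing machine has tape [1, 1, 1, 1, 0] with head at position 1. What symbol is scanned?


Tape: [1, 1, 1, 1, 0]
Positions: 0 1 2 3 4
Values:    1 1 1 1 0
Head at position 1
tape[1] = 1

1


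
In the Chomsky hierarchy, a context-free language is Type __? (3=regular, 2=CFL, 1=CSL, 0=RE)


Chomsky hierarchy levels:
  Type 3: Regular (DFA/NFA/regex)
  Type 2: Context-free (PDA)
  Type 1: Context-sensitive
  Type 0: Recursively enumerable (TM)
'context-free' corresponds to Type 2

2


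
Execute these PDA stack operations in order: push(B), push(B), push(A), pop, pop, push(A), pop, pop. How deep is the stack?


Tracing stack operations:
  push(B) -> stack = [B], depth=1
  push(B) -> stack = [B,B], depth=2
  push(A) -> stack = [B,B,A], depth=3
  pop -> removed A, stack = [B,B], depth=2
  pop -> removed B, stack = [B], depth=1
  push(A) -> stack = [B,A], depth=2
  pop -> removed A, stack = [B], depth=1
  pop -> removed B, stack = [], depth=0
Final depth = 0

0


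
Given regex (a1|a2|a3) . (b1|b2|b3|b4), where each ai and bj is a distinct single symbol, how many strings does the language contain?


First group: 3 alternatives
Second group: 4 alternatives
Concatenation: each choice from group 1 pairs with each from group 2
Total = 3 x 4 = 12

12


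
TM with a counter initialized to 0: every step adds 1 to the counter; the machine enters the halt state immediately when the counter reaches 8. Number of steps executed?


Counter starts at 0. Counting sequence:
  Step 1: counter = 1
  Step 2: counter = 2
  Step 3: counter = 3
  Step 4: counter = 4
  Step 5: counter = 5
  Step 6: counter = 6
  Step 7: counter = 7
  Step 8: counter = 8
Counter reached 8 -> halt
Total steps = 8

8


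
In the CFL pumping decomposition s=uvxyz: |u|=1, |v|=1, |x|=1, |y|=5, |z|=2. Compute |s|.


|s| = |u| + |v| + |x| + |y| + |z|
= 1 + 1 + 1 + 5 + 2
= 2 + 1 + 7
= 3 + 7
= 10

10


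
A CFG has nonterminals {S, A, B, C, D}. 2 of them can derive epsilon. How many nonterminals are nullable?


Nonterminals: {S, A, B, C, D}
A nonterminal is nullable if it can derive epsilon
Counting nullable nonterminals: 2
Total nullable = 2

2


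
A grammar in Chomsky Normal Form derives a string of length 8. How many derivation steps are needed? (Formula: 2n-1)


Chomsky Normal Form derivation:
String length n = 8
Each step either:
  - Splits a nonterminal into two (n-1 such steps)
  - Converts a nonterminal to terminal (n such steps)
Total = (n-1) + n = 2n - 1
= 2(8) - 1
= 16 - 1
= 15

15


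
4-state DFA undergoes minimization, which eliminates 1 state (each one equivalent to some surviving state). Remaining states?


Original DFA: 4 states
Redundant states removed: 1
Minimized states = original - removed
= 4 - 1
= 3

3


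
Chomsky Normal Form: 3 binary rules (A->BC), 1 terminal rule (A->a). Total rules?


CNF allows two rule forms:
  A -> BC (binary): 3 rules
  A -> a (terminal): 1 rule
Total = 3 + 1 = 4

4


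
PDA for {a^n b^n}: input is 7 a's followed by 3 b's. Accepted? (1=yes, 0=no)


Language requires equal numbers of a's and b's
PDA pushes for each 'a', pops for each 'b'
Number of a's = 7
Number of b's = 3
7 != 3 -> Reject

0


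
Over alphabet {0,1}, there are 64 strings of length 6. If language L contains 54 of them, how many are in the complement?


Alphabet: {0,1}
String length: 6
Total strings of length 6 = 2^6 = 64
Strings in L = 54
Complement = total - |L|
= 64 - 54
= 10

10


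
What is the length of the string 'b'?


String: 'b'
Counting characters:
  'b' appears 1 time(s)
Total length = 0 + 1 = 1

1


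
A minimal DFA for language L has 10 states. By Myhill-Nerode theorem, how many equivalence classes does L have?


Myhill-Nerode theorem:
Number of equivalence classes = number of states in minimal DFA
Minimal DFA states = 10
Therefore equivalence classes = 10

10


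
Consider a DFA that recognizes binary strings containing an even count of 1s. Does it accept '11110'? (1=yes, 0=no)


DFA has 2 states: q_even (start, accept=yes) and q_odd
Processing string '11110' character by character:
  Position 0: read '1', 1-count=1 -> q_odd
  Position 1: read '1', 1-count=2 -> q_even
  Position 2: read '1', 1-count=3 -> q_odd
  Position 3: read '1', 1-count=4 -> q_even
  Position 4: read '0', 1-count=4 -> q_even (no change)
Final state: q_even, total 1s = 4 (even); the DFA requires an even count -> accept

1


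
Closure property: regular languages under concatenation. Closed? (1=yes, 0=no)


Regular languages are closed under:
- Union (DFA product construction)
- Intersection (DFA product construction)
- Complement (swap accept/reject states)
- Concatenation (NFA construction)
- Kleene star (NFA construction)
concatenation is in this list
Therefore: closed

1


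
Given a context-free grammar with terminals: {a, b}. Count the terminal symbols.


Terminal symbols: a, b
Counting each: a (#1), b (#2)
Total = 2

2


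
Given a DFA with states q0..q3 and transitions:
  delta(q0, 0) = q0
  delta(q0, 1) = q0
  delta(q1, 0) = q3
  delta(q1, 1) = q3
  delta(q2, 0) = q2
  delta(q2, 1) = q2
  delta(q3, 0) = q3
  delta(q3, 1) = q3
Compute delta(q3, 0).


Looking up transition function:
delta(q3, 0) in the table
Row: q3, Column: 0
Result: q3

q3


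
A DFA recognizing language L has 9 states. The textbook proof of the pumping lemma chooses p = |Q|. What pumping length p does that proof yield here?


Pumping lemma for regular languages (standard proof):
Take p = |Q|, the number of DFA states.
Any string of length >= |Q| passes through |Q|+1 states while reading its first |Q| symbols,
so by pigeonhole some state repeats, giving the loop that can be pumped.
Here |Q| = 9
Therefore the proof uses p = 9

9


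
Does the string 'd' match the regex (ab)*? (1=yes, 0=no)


Pattern: (ab)*
String: 'd'
Pattern requires: zero or more repetitions of 'ab'
Length 1 is odd -> cannot be (ab)* -> no match
Result: 0

0


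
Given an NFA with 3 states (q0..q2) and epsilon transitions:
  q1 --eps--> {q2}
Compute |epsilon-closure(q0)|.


Starting from q0
Initialize closure = {q0}
q0 has no outgoing epsilon transitions -> nothing to add
Final closure: {q0}
Size = 1

1


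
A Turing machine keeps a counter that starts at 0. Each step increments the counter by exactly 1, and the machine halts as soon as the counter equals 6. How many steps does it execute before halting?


Counter starts at 0. Counting sequence:
  Step 1: counter = 1
  Step 2: counter = 2
  Step 3: counter = 3
  Step 4: counter = 4
  Step 5: counter = 5
  Step 6: counter = 6
Counter reached 6 -> halt
Total steps = 6

6


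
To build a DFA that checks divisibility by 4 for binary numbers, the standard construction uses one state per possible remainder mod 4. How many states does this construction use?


Divisibility by 4 is tracked via the remainder mod 4: 0, 1, ..., 3
The construction assigns one state to each remainder
Number of remainders = 4

4


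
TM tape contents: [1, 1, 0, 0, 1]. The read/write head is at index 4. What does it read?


Tape: [1, 1, 0, 0, 1]
Positions: 0 1 2 3 4
Values:    1 1 0 0 1
Head at position 4
tape[4] = 1

1


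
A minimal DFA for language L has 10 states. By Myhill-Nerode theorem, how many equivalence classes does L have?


Myhill-Nerode theorem:
Number of equivalence classes = number of states in minimal DFA
Minimal DFA states = 10
Therefore equivalence classes = 10

10


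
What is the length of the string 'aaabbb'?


String: 'aaabbb'
Counting characters:
  'a' appears 3 time(s)
  'b' appears 3 time(s)
Total length = 3 + 3 = 6

6


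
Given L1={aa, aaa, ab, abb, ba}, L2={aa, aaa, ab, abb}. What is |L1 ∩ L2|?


L1 = {aa, aaa, ab, abb, ba}
L2 = {aa, aaa, ab, abb}
Checking each string in L1 against L2:
  'aa': in L2? Yes
  'aaa': in L2? Yes
  'ab': in L2? Yes
  'abb': in L2? Yes
  'ba': in L2? No
Intersection = {aa, aaa, ab, abb}
|L1 ∩ L2| = 4

4


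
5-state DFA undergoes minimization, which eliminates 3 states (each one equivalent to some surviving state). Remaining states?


Original DFA: 5 states
Redundant states removed: 3
Minimized states = original - removed
= 5 - 3
= 2

2


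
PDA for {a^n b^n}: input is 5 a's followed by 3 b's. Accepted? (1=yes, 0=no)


Language requires equal numbers of a's and b's
PDA pushes for each 'a', pops for each 'b'
Number of a's = 5
Number of b's = 3
5 != 3 -> Reject

0


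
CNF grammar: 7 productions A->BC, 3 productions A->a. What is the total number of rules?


CNF allows two rule forms:
  A -> BC (binary): 7 rules
  A -> a (terminal): 3 rules
Total = 7 + 3 = 10

10


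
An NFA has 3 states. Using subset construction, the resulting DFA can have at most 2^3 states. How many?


NFA has 3 states
Subset construction: each DFA state = subset of NFA states
Maximum subsets = 2^3
2^3 = 8

8


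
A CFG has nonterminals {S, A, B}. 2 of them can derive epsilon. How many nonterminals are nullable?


Nonterminals: {S, A, B}
A nonterminal is nullable if it can derive epsilon
Counting nullable nonterminals: 2
Total nullable = 2

2


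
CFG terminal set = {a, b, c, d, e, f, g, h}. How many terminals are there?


Terminal symbols: a, b, c, d, e, f, g, h
Counting each: a (#1), b (#2), c (#3), d (#4), e (#5), f (#6), g (#7), h (#8)
Total = 8

8


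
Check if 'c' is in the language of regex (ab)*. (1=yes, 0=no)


Pattern: (ab)*
String: 'c'
Pattern requires: zero or more repetitions of 'ab'
Length 1 is odd -> cannot be (ab)* -> no match
Result: 0

0


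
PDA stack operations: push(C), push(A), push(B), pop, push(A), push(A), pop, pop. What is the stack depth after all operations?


Tracing stack operations:
  push(C) -> stack = [C], depth=1
  push(A) -> stack = [C,A], depth=2
  push(B) -> stack = [C,A,B], depth=3
  pop -> removed B, stack = [C,A], depth=2
  push(A) -> stack = [C,A,A], depth=3
  push(A) -> stack = [C,A,A,A], depth=4
  pop -> removed A, stack = [C,A,A], depth=3
  pop -> removed A, stack = [C,A], depth=2
Final depth = 2

2


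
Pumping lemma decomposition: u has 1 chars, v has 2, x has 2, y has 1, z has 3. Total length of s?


|s| = |u| + |v| + |x| + |y| + |z|
= 1 + 2 + 2 + 1 + 3
= 3 + 2 + 4
= 5 + 4
= 9

9


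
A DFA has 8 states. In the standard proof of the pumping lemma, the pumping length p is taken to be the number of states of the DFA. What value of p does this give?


Pumping lemma for regular languages (standard proof):
Take p = |Q|, the number of DFA states.
Any string of length >= |Q| passes through |Q|+1 states while reading its first |Q| symbols,
so by pigeonhole some state repeats, giving the loop that can be pumped.
Here |Q| = 8
Therefore the proof uses p = 8

8


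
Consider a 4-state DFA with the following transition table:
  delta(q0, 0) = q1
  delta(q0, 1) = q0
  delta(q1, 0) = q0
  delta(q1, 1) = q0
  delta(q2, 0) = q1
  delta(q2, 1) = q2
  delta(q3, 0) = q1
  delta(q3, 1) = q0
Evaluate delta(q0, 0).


Looking up transition function:
delta(q0, 0) in the table
Row: q0, Column: 0
Result: q1

q1


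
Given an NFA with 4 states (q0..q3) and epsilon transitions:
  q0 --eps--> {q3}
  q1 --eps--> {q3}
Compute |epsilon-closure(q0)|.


Starting from q0
Initialize closure = {q0}
Follow epsilon from q0 -> add q3
Final closure: {q0, q3}
Size = 2

2


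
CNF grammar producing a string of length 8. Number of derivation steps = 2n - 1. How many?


Chomsky Normal Form derivation:
String length n = 8
Each step either:
  - Splits a nonterminal into two (n-1 such steps)
  - Converts a nonterminal to terminal (n such steps)
Total = (n-1) + n = 2n - 1
= 2(8) - 1
= 16 - 1
= 15

15


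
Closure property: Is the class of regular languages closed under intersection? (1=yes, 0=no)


Regular languages are closed under all standard operations:
- Union: Yes (product construction)
- Intersection: Yes (product construction)
- Complement: Yes (swap accept/reject)
- Concatenation: Yes (NFA construction)
Operation: intersection -> Closed

1


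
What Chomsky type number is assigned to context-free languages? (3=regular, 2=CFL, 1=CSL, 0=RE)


Chomsky hierarchy levels:
  Type 3: Regular (DFA/NFA/regex)
  Type 2: Context-free (PDA)
  Type 1: Context-sensitive
  Type 0: Recursively enumerable (TM)
'context-free' corresponds to Type 2

2


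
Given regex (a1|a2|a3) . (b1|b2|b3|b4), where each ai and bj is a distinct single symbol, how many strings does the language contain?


First group: 3 alternatives
Second group: 4 alternatives
Concatenation: each choice from group 1 pairs with each from group 2
Total = 3 x 4 = 12

12


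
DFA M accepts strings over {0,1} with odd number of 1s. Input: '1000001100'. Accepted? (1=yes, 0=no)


DFA has 2 states: q_even (start, accept=no) and q_odd
Processing string '1000001100' character by character:
  Position 0: read '1', 1-count=1 -> q_odd
  Position 1: read '0', 1-count=1 -> q_odd (no change)
  Position 2: read '0', 1-count=1 -> q_odd (no change)
  Position 3: read '0', 1-count=1 -> q_odd (no change)
  Position 4: read '0', 1-count=1 -> q_odd (no change)
  Position 5: read '0', 1-count=1 -> q_odd (no change)
  Position 6: read '1', 1-count=2 -> q_even
  Position 7: read '1', 1-count=3 -> q_odd
  Position 8: read '0', 1-count=3 -> q_odd (no change)
  Position 9: read '0', 1-count=3 -> q_odd (no change)
Final state: q_odd, total 1s = 3 (odd); the DFA requires an odd count -> accept

1


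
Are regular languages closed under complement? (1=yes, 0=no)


Regular languages are closed under:
- Union (DFA product construction)
- Intersection (DFA product construction)
- Complement (swap accept/reject states)
- Concatenation (NFA construction)
- Kleene star (NFA construction)
complement is in this list
Therefore: closed

1


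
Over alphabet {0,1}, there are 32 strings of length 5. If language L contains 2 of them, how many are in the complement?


Alphabet: {0,1}
String length: 5
Total strings of length 5 = 2^5 = 32
Strings in L = 2
Complement = total - |L|
= 32 - 2
= 30

30


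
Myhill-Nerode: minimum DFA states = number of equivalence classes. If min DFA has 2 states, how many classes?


Myhill-Nerode theorem:
Number of equivalence classes = number of states in minimal DFA
Minimal DFA states = 2
Therefore equivalence classes = 2

2


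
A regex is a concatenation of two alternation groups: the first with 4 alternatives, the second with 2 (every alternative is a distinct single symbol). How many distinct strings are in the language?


First group: 4 alternatives
Second group: 2 alternatives
Concatenation: each choice from group 1 pairs with each from group 2
Total = 4 x 2 = 8

8


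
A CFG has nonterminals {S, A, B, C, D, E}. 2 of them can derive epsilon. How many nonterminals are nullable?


Nonterminals: {S, A, B, C, D, E}
A nonterminal is nullable if it can derive epsilon
Counting nullable nonterminals: 2
Total nullable = 2

2


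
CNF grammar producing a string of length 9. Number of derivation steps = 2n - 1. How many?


Chomsky Normal Form derivation:
String length n = 9
Each step either:
  - Splits a nonterminal into two (n-1 such steps)
  - Converts a nonterminal to terminal (n such steps)
Total = (n-1) + n = 2n - 1
= 2(9) - 1
= 18 - 1
= 17

17


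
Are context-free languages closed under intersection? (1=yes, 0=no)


CFL closure properties:
  Closed under: union, concatenation, Kleene star
  NOT closed under: intersection, complement
Operation 'intersection' is in not-closed list -> No (not closed)

0


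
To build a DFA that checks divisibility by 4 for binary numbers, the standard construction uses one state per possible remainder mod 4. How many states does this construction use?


Divisibility by 4 is tracked via the remainder mod 4: 0, 1, ..., 3
The construction assigns one state to each remainder
Number of remainders = 4

4


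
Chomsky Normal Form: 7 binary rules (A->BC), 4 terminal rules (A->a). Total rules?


CNF allows two rule forms:
  A -> BC (binary): 7 rules
  A -> a (terminal): 4 rules
Total = 7 + 4 = 11

11


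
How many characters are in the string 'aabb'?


String: 'aabb'
Counting characters:
  'a' appears 2 time(s)
  'b' appears 2 time(s)
Total length = 2 + 2 = 4

4


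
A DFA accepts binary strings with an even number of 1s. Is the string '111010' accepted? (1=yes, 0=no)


DFA has 2 states: q_even (start, accept=yes) and q_odd
Processing string '111010' character by character:
  Position 0: read '1', 1-count=1 -> q_odd
  Position 1: read '1', 1-count=2 -> q_even
  Position 2: read '1', 1-count=3 -> q_odd
  Position 3: read '0', 1-count=3 -> q_odd (no change)
  Position 4: read '1', 1-count=4 -> q_even
  Position 5: read '0', 1-count=4 -> q_even (no change)
Final state: q_even, total 1s = 4 (even); the DFA requires an even count -> accept

1


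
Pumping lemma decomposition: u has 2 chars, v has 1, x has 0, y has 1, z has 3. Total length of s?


|s| = |u| + |v| + |x| + |y| + |z|
= 2 + 1 + 0 + 1 + 3
= 3 + 0 + 4
= 3 + 4
= 7

7


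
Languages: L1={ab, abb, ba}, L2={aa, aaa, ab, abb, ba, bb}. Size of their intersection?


L1 = {ab, abb, ba}
L2 = {aa, aaa, ab, abb, ba, bb}
Checking each string in L1 against L2:
  'ab': in L2? Yes
  'abb': in L2? Yes
  'ba': in L2? Yes
Intersection = {ab, abb, ba}
|L1 ∩ L2| = 3

3


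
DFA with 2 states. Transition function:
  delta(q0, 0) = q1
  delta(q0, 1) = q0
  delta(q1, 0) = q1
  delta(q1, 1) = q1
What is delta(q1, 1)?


Looking up transition function:
delta(q1, 1) in the table
Row: q1, Column: 1
Result: q1

q1


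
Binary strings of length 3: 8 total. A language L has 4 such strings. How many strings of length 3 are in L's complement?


Alphabet: {0,1}
String length: 3
Total strings of length 3 = 2^3 = 8
Strings in L = 4
Complement = total - |L|
= 8 - 4
= 4

4


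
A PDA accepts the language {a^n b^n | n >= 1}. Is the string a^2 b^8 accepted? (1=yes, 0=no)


Language requires equal numbers of a's and b's
PDA pushes for each 'a', pops for each 'b'
Number of a's = 2
Number of b's = 8
2 != 8 -> Reject

0


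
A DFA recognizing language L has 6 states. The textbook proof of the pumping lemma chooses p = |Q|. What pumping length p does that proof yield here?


Pumping lemma for regular languages (standard proof):
Take p = |Q|, the number of DFA states.
Any string of length >= |Q| passes through |Q|+1 states while reading its first |Q| symbols,
so by pigeonhole some state repeats, giving the loop that can be pumped.
Here |Q| = 6
Therefore the proof uses p = 6

6


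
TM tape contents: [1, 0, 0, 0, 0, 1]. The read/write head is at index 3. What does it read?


Tape: [1, 0, 0, 0, 0, 1]
Positions: 0 1 2 3 4 5
Values:    1 0 0 0 0 1
Head at position 3
tape[3] = 0

0


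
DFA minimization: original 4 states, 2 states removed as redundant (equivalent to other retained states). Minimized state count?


Original DFA: 4 states
Redundant states removed: 2
Minimized states = original - removed
= 4 - 2
= 2

2


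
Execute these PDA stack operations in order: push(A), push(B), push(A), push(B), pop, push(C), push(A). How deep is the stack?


Tracing stack operations:
  push(A) -> stack = [A], depth=1
  push(B) -> stack = [A,B], depth=2
  push(A) -> stack = [A,B,A], depth=3
  push(B) -> stack = [A,B,A,B], depth=4
  pop -> removed B, stack = [A,B,A], depth=3
  push(C) -> stack = [A,B,A,C], depth=4
  push(A) -> stack = [A,B,A,C,A], depth=5
Final depth = 5

5


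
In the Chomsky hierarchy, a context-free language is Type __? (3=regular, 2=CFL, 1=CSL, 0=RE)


Chomsky hierarchy levels:
  Type 3: Regular (DFA/NFA/regex)
  Type 2: Context-free (PDA)
  Type 1: Context-sensitive
  Type 0: Recursively enumerable (TM)
'context-free' corresponds to Type 2

2


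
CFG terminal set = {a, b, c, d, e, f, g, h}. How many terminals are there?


Terminal symbols: a, b, c, d, e, f, g, h
Counting each: a (#1), b (#2), c (#3), d (#4), e (#5), f (#6), g (#7), h (#8)
Total = 8

8


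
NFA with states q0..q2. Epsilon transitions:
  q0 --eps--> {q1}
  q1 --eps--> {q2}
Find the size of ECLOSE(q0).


Starting from q0
Initialize closure = {q0}
Follow epsilon from q0 -> add q1
Follow epsilon from q1 -> add q2
Final closure: {q0, q1, q2}
Size = 3

3


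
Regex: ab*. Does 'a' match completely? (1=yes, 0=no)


Pattern: ab*
String: 'a'
Pattern requires: exactly one 'a' followed by zero or more 'b's
First char is 'a' -> OK
Rest '': all b's? Yes
Result: 1

1


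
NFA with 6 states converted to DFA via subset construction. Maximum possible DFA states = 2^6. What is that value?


NFA has 6 states
Subset construction: each DFA state = subset of NFA states
Maximum subsets = 2^6
2^6 = 64

64


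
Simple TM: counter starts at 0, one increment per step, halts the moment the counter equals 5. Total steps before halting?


Counter starts at 0. Counting sequence:
  Step 1: counter = 1
  Step 2: counter = 2
  Step 3: counter = 3
  Step 4: counter = 4
  Step 5: counter = 5
Counter reached 5 -> halt
Total steps = 5

5


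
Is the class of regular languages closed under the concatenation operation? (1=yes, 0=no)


Regular languages are closed under:
- Union (DFA product construction)
- Intersection (DFA product construction)
- Complement (swap accept/reject states)
- Concatenation (NFA construction)
- Kleene star (NFA construction)
concatenation is in this list
Therefore: closed

1


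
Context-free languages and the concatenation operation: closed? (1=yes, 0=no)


CFL closure properties:
  Closed under: union, concatenation, Kleene star
  NOT closed under: intersection, complement
Operation 'concatenation' is in closed list -> Yes (closed)

1


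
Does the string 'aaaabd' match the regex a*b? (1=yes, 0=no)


Pattern: a*b
String: 'aaaabd'
Pattern requires: zero or more 'a's followed by exactly one 'b'
Found 4 leading 'a's
Remaining: 'bd'
Remaining is not 'b' -> no match
Result: 0

0


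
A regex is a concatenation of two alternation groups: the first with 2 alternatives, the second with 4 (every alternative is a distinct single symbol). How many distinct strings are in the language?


First group: 2 alternatives
Second group: 4 alternatives
Concatenation: each choice from group 1 pairs with each from group 2
Total = 2 x 4 = 8

8


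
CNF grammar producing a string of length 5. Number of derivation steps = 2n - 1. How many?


Chomsky Normal Form derivation:
String length n = 5
Each step either:
  - Splits a nonterminal into two (n-1 such steps)
  - Converts a nonterminal to terminal (n such steps)
Total = (n-1) + n = 2n - 1
= 2(5) - 1
= 10 - 1
= 9

9


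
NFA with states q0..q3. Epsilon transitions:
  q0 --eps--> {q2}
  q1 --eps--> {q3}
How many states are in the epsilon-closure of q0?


Starting from q0
Initialize closure = {q0}
Follow epsilon from q0 -> add q2
Final closure: {q0, q2}
Size = 2

2


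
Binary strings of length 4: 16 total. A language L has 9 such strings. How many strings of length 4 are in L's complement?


Alphabet: {0,1}
String length: 4
Total strings of length 4 = 2^4 = 16
Strings in L = 9
Complement = total - |L|
= 16 - 9
= 7

7


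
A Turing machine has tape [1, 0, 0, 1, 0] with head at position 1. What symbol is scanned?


Tape: [1, 0, 0, 1, 0]
Positions: 0 1 2 3 4
Values:    1 0 0 1 0
Head at position 1
tape[1] = 0

0


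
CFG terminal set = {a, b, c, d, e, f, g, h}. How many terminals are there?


Terminal symbols: a, b, c, d, e, f, g, h
Counting each: a (#1), b (#2), c (#3), d (#4), e (#5), f (#6), g (#7), h (#8)
Total = 8

8


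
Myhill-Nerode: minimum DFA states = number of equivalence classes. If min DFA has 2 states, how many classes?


Myhill-Nerode theorem:
Number of equivalence classes = number of states in minimal DFA
Minimal DFA states = 2
Therefore equivalence classes = 2

2


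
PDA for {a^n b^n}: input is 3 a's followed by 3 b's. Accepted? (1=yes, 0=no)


Language requires equal numbers of a's and b's
PDA pushes for each 'a', pops for each 'b'
Number of a's = 3
Number of b's = 3
3 == 3 -> Accept

1


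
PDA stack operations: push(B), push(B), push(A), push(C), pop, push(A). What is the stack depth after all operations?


Tracing stack operations:
  push(B) -> stack = [B], depth=1
  push(B) -> stack = [B,B], depth=2
  push(A) -> stack = [B,B,A], depth=3
  push(C) -> stack = [B,B,A,C], depth=4
  pop -> removed C, stack = [B,B,A], depth=3
  push(A) -> stack = [B,B,A,A], depth=4
Final depth = 4

4


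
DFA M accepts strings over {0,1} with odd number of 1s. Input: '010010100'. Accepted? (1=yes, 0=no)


DFA has 2 states: q_even (start, accept=no) and q_odd
Processing string '010010100' character by character:
  Position 0: read '0', 1-count=0 -> q_even (no change)
  Position 1: read '1', 1-count=1 -> q_odd
  Position 2: read '0', 1-count=1 -> q_odd (no change)
  Position 3: read '0', 1-count=1 -> q_odd (no change)
  Position 4: read '1', 1-count=2 -> q_even
  Position 5: read '0', 1-count=2 -> q_even (no change)
  Position 6: read '1', 1-count=3 -> q_odd
  Position 7: read '0', 1-count=3 -> q_odd (no change)
  Position 8: read '0', 1-count=3 -> q_odd (no change)
Final state: q_odd, total 1s = 3 (odd); the DFA requires an odd count -> accept

1


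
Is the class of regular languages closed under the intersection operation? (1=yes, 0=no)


Regular languages are closed under:
- Union (DFA product construction)
- Intersection (DFA product construction)
- Complement (swap accept/reject states)
- Concatenation (NFA construction)
- Kleene star (NFA construction)
intersection is in this list
Therefore: closed

1


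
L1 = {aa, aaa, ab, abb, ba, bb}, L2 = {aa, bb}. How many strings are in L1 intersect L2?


L1 = {aa, aaa, ab, abb, ba, bb}
L2 = {aa, bb}
Checking each string in L1 against L2:
  'aa': in L2? Yes
  'aaa': in L2? No
  'ab': in L2? No
  'abb': in L2? No
  'ba': in L2? No
  'bb': in L2? Yes
Intersection = {aa, bb}
|L1 ∩ L2| = 2

2


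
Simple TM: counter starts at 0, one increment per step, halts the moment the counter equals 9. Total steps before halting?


Counter starts at 0. Counting sequence:
  Step 1: counter = 1
  Step 2: counter = 2
  Step 3: counter = 3
  Step 4: counter = 4
  Step 5: counter = 5
  Step 6: counter = 6
  ...
  Step 9: counter = 9
Counter reached 9 -> halt
Total steps = 9

9


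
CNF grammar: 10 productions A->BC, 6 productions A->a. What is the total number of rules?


CNF allows two rule forms:
  A -> BC (binary): 10 rules
  A -> a (terminal): 6 rules
Total = 10 + 6 = 16

16


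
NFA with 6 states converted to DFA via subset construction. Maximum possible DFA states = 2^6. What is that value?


NFA has 6 states
Subset construction: each DFA state = subset of NFA states
Maximum subsets = 2^6
2^6 = 64

64


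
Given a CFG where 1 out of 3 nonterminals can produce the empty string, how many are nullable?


Nonterminals: {S, A, B}
A nonterminal is nullable if it can derive epsilon
Counting nullable nonterminals: 1
Total nullable = 1

1


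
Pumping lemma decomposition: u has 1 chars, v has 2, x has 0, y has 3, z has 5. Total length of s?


|s| = |u| + |v| + |x| + |y| + |z|
= 1 + 2 + 0 + 3 + 5
= 3 + 0 + 8
= 3 + 8
= 11

11


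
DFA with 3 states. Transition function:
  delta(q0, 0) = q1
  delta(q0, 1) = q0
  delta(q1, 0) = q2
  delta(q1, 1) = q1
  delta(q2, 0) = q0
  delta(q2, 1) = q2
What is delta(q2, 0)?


Looking up transition function:
delta(q2, 0) in the table
Row: q2, Column: 0
Result: q0

q0


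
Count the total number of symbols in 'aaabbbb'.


String: 'aaabbbb'
Counting characters:
  'a' appears 3 time(s)
  'b' appears 4 time(s)
Total length = 3 + 4 = 7

7


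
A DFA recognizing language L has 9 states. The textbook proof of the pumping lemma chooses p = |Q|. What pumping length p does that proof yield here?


Pumping lemma for regular languages (standard proof):
Take p = |Q|, the number of DFA states.
Any string of length >= |Q| passes through |Q|+1 states while reading its first |Q| symbols,
so by pigeonhole some state repeats, giving the loop that can be pumped.
Here |Q| = 9
Therefore the proof uses p = 9

9


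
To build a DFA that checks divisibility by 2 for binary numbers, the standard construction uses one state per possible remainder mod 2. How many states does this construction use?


Divisibility by 2 is tracked via the remainder mod 2: 0, 1, ..., 1
The construction assigns one state to each remainder
Number of remainders = 2

2
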